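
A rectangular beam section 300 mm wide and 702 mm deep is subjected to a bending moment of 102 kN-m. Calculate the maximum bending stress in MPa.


I = b * h^3 / 12 = 300 * 702^3 / 12 = 8648710200.0 mm^4
y = h / 2 = 702 / 2 = 351.0 mm
M = 102 kN-m = 102000000.0 N-mm
sigma = M * y / I = 102000000.0 * 351.0 / 8648710200.0
= 4.14 MPa

4.14 MPa


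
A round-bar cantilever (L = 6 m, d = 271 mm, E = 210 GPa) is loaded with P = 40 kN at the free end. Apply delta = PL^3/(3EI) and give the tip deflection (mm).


I = pi * d^4 / 64 = pi * 271^4 / 64 = 264756762.74 mm^4
L = 6000.0 mm, P = 40000.0 N, E = 210000.0 MPa
delta = P * L^3 / (3 * E * I)
= 40000.0 * 6000.0^3 / (3 * 210000.0 * 264756762.74)
= 51.7996 mm

51.7996 mm


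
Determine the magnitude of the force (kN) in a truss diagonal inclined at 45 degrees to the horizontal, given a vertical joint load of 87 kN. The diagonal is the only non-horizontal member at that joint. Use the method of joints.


At the joint, only the diagonal has a vertical component, so vertical equilibrium gives:
F * sin(45) = 87
F = 87 / sin(45)
= 87 / 0.707107
= 123.04 kN

123.04 kN


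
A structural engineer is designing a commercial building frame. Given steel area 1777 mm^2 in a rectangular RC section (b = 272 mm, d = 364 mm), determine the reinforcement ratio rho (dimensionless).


rho = As / (b * d)
= 1777 / (272 * 364)
= 1777 / 99008
= 0.017948 (dimensionless)

0.017948 (dimensionless)


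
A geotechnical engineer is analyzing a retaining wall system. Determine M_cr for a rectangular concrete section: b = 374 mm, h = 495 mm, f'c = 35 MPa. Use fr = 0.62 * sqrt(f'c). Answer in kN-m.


fr = 0.62 * sqrt(35) = 0.62 * 5.9161 = 3.668 MPa
I = 374 * 495^3 / 12 = 3780123187.5 mm^4
y_t = 247.5 mm
M_cr = fr * I / y_t = 3.668 * 3780123187.5 / 247.5 N-mm
= 56.0217 kN-m

56.0217 kN-m


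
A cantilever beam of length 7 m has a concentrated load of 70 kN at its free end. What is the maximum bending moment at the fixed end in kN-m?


For a cantilever with a point load at the free end:
M_max = P * L = 70 * 7 = 490 kN-m

490 kN-m


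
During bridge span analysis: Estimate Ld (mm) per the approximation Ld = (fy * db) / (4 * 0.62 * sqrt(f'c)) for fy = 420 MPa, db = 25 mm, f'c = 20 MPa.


Ld = (fy * db) / (4 * 0.62 * sqrt(f'c))
= (420 * 25) / (4 * 0.62 * sqrt(20))
= 10500 / 11.0909
= 946.72 mm

946.72 mm


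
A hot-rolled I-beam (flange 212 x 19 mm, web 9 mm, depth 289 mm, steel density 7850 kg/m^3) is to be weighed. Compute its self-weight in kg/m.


A_flanges = 2 * 212 * 19 = 8056 mm^2
A_web = (289 - 2 * 19) * 9 = 2259 mm^2
A_total = 8056 + 2259 = 10315 mm^2 = 0.010315 m^2
Weight = rho * A = 7850 * 0.010315 = 80.9728 kg/m

80.9728 kg/m


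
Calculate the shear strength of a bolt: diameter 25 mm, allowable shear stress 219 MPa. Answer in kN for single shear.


A = pi * d^2 / 4 = pi * 25^2 / 4 = 490.8739 mm^2
V = f_v * A / 1000 = 219 * 490.8739 / 1000
= 107.5014 kN

107.5014 kN


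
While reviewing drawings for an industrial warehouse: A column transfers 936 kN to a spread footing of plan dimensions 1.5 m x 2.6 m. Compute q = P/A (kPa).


A = 1.5 * 2.6 = 3.9 m^2
q = P / A = 936 / 3.9
= 240.0 kPa

240.0 kPa


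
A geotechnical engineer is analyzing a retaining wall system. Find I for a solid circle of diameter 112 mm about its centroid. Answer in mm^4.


r = d / 2 = 112 / 2 = 56.0 mm
I = pi * r^4 / 4 = pi * 56.0^4 / 4
= 7723995.1 mm^4

7723995.1 mm^4


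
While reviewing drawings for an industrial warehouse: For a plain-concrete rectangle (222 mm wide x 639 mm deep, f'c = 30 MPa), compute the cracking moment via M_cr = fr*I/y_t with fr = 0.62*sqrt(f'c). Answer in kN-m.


fr = 0.62 * sqrt(30) = 0.62 * 5.4772 = 3.3959 MPa
I = 222 * 639^3 / 12 = 4826966701.5 mm^4
y_t = 319.5 mm
M_cr = fr * I / y_t = 3.3959 * 4826966701.5 / 319.5 N-mm
= 51.3045 kN-m

51.3045 kN-m


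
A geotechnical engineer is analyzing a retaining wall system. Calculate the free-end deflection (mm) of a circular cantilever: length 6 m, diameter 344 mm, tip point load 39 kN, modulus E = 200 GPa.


I = pi * d^4 / 64 = pi * 344^4 / 64 = 687390726.76 mm^4
L = 6000.0 mm, P = 39000.0 N, E = 200000.0 MPa
delta = P * L^3 / (3 * E * I)
= 39000.0 * 6000.0^3 / (3 * 200000.0 * 687390726.76)
= 20.4251 mm

20.4251 mm


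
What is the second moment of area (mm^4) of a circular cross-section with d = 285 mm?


r = d / 2 = 285 / 2 = 142.5 mm
I = pi * r^4 / 4 = pi * 142.5^4 / 4
= 323854054.62 mm^4

323854054.62 mm^4


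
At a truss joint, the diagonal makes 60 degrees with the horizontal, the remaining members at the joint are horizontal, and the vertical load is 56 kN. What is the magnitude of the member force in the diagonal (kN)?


At the joint, only the diagonal has a vertical component, so vertical equilibrium gives:
F * sin(60) = 56
F = 56 / sin(60)
= 56 / 0.866025
= 64.66 kN

64.66 kN


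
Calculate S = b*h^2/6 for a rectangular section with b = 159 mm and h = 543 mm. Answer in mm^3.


S = b * h^2 / 6
= 159 * 543^2 / 6
= 159 * 294849 / 6
= 7813498.5 mm^3

7813498.5 mm^3


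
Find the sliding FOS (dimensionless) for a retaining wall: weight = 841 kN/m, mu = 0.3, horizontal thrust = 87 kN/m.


Resisting force = mu * W = 0.3 * 841 = 252.3 kN/m
FOS = Resisting / Driving = 252.3 / 87
= 2.9 (dimensionless)

2.9 (dimensionless)


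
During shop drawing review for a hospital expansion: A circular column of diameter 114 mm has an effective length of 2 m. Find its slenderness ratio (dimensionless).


Radius of gyration r = d / 4 = 114 / 4 = 28.5 mm
L_eff = 2000.0 mm
Slenderness ratio = L / r = 2000.0 / 28.5 = 70.18 (dimensionless)

70.18 (dimensionless)


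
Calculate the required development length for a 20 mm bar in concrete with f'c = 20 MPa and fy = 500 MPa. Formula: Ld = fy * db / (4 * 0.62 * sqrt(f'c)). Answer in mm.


Ld = (fy * db) / (4 * 0.62 * sqrt(f'c))
= (500 * 20) / (4 * 0.62 * sqrt(20))
= 10000 / 11.0909
= 901.64 mm

901.64 mm


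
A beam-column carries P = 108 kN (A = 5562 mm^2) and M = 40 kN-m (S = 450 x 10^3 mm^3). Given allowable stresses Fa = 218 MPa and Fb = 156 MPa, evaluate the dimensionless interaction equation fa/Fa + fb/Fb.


f_a = P / A = 108000.0 / 5562 = 19.4175 MPa
f_b = M / S = 40000000.0 / 450000.0 = 88.8889 MPa
Ratio = f_a / Fa + f_b / Fb
= 19.4175 / 218 + 88.8889 / 156
= 0.6589 (dimensionless)

0.6589 (dimensionless)


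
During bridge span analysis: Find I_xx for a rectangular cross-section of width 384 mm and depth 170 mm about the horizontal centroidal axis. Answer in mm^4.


I = b * h^3 / 12
= 384 * 170^3 / 12
= 384 * 4913000 / 12
= 157216000.0 mm^4

157216000.0 mm^4


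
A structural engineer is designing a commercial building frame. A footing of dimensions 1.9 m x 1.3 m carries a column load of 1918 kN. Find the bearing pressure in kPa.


A = 1.9 * 1.3 = 2.47 m^2
q = P / A = 1918 / 2.47
= 776.5182 kPa

776.5182 kPa


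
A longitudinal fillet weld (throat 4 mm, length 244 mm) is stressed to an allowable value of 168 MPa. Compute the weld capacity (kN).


Strength = throat * length * allowable stress
= 4 * 244 * 168 N
= 163968 N
= 163.97 kN

163.97 kN


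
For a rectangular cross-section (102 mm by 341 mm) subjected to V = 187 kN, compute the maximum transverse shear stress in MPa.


A = b * h = 102 * 341 = 34782 mm^2
V = 187 kN = 187000.0 N
tau_max = 1.5 * V / A = 1.5 * 187000.0 / 34782
= 8.0645 MPa

8.0645 MPa


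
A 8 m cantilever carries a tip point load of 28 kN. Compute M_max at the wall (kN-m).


For a cantilever with a point load at the free end:
M_max = P * L = 28 * 8 = 224 kN-m

224 kN-m


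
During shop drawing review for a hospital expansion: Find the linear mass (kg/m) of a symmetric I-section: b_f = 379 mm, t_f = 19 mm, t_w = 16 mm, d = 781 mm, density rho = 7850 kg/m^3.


A_flanges = 2 * 379 * 19 = 14402 mm^2
A_web = (781 - 2 * 19) * 16 = 11888 mm^2
A_total = 14402 + 11888 = 26290 mm^2 = 0.026290 m^2
Weight = rho * A = 7850 * 0.026290 = 206.3765 kg/m

206.3765 kg/m


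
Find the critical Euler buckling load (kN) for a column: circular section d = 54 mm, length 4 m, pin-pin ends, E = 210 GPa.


I = pi * d^4 / 64 = 417392.79 mm^4
L = 4000.0 mm
P_cr = pi^2 * E * I / L^2
= 9.8696 * 210000.0 * 417392.79 / 4000.0^2
= 54068.46 N = 54.0685 kN

54.0685 kN


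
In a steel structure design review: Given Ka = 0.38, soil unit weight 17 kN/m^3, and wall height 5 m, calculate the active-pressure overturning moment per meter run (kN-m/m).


Pa = 0.5 * Ka * gamma * H^2
= 0.5 * 0.38 * 17 * 5^2
= 80.75 kN/m
Arm = H / 3 = 5 / 3 = 1.6667 m
Mo = Pa * arm = Pa * H / 3 = 80.75 * 5 / 3 = 134.5833 kN-m/m

134.5833 kN-m/m


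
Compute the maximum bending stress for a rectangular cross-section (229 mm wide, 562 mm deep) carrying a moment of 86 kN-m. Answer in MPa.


I = b * h^3 / 12 = 229 * 562^3 / 12 = 3387374259.33 mm^4
y = h / 2 = 562 / 2 = 281.0 mm
M = 86 kN-m = 86000000.0 N-mm
sigma = M * y / I = 86000000.0 * 281.0 / 3387374259.33
= 7.13 MPa

7.13 MPa


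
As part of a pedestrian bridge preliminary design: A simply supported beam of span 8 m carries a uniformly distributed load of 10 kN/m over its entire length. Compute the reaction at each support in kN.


Total load = w * L = 10 * 8 = 80 kN
By symmetry, each reaction R = total / 2 = 80 / 2 = 40.0 kN

40.0 kN


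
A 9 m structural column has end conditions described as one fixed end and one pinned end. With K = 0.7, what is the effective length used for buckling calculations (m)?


L_eff = K * L
= 0.7 * 9
= 6.3 m

6.3 m


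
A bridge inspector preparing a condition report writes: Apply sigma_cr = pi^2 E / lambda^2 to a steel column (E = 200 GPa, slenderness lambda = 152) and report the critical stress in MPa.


sigma_cr = pi^2 * E / lambda^2
= 9.8696 * 200000.0 / 152^2
= 9.8696 * 200000.0 / 23104
= 85.4363 MPa

85.4363 MPa


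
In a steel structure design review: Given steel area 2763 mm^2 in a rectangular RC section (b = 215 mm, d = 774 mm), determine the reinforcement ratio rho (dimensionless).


rho = As / (b * d)
= 2763 / (215 * 774)
= 2763 / 166410
= 0.016604 (dimensionless)

0.016604 (dimensionless)


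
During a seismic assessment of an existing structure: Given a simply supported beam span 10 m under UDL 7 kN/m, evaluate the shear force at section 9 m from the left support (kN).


R_A = w * L / 2 = 7 * 10 / 2 = 35.0 kN
V(x) = R_A - w * x = 35.0 - 7 * 9
= -28.0 kN

-28.0 kN


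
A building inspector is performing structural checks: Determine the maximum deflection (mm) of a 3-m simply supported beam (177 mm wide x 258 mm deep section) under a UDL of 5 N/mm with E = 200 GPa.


I = 177 * 258^3 / 12 = 253309302.0 mm^4
L = 3000.0 mm, w = 5 N/mm, E = 200000.0 MPa
delta = 5 * w * L^4 / (384 * E * I)
= 5 * 5 * 3000.0^4 / (384 * 200000.0 * 253309302.0)
= 0.1041 mm

0.1041 mm


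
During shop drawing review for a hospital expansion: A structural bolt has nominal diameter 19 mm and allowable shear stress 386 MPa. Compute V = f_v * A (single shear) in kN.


A = pi * d^2 / 4 = pi * 19^2 / 4 = 283.5287 mm^2
V = f_v * A / 1000 = 386 * 283.5287 / 1000
= 109.4421 kN

109.4421 kN


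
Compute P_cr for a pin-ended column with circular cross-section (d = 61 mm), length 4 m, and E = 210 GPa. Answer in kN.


I = pi * d^4 / 64 = 679656.13 mm^4
L = 4000.0 mm
P_cr = pi^2 * E * I / L^2
= 9.8696 * 210000.0 * 679656.13 / 4000.0^2
= 88041.67 N = 88.0417 kN

88.0417 kN


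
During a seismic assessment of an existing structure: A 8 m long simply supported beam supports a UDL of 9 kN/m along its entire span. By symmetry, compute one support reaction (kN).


Total load = w * L = 9 * 8 = 72 kN
By symmetry, each reaction R = total / 2 = 72 / 2 = 36.0 kN

36.0 kN


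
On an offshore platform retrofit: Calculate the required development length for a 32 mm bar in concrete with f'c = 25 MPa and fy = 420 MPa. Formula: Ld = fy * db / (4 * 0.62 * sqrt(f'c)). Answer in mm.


Ld = (fy * db) / (4 * 0.62 * sqrt(f'c))
= (420 * 32) / (4 * 0.62 * sqrt(25))
= 13440 / 12.4
= 1083.87 mm

1083.87 mm


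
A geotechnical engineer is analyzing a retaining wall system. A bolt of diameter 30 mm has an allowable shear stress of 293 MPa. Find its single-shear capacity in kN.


A = pi * d^2 / 4 = pi * 30^2 / 4 = 706.8583 mm^2
V = f_v * A / 1000 = 293 * 706.8583 / 1000
= 207.1095 kN

207.1095 kN


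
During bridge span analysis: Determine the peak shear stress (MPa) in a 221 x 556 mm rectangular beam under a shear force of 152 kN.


A = b * h = 221 * 556 = 122876 mm^2
V = 152 kN = 152000.0 N
tau_max = 1.5 * V / A = 1.5 * 152000.0 / 122876
= 1.8555 MPa

1.8555 MPa


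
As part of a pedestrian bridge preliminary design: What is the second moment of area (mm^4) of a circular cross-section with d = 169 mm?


r = d / 2 = 169 / 2 = 84.5 mm
I = pi * r^4 / 4 = pi * 84.5^4 / 4
= 40042088.13 mm^4

40042088.13 mm^4


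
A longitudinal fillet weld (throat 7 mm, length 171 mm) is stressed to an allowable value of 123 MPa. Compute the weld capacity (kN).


Strength = throat * length * allowable stress
= 7 * 171 * 123 N
= 147231 N
= 147.23 kN

147.23 kN


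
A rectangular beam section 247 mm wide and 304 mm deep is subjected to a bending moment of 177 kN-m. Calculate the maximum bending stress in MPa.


I = b * h^3 / 12 = 247 * 304^3 / 12 = 578277717.33 mm^4
y = h / 2 = 304 / 2 = 152.0 mm
M = 177 kN-m = 177000000.0 N-mm
sigma = M * y / I = 177000000.0 * 152.0 / 578277717.33
= 46.52 MPa

46.52 MPa


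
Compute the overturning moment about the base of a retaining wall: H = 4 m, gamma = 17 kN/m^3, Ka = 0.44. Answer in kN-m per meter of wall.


Pa = 0.5 * Ka * gamma * H^2
= 0.5 * 0.44 * 17 * 4^2
= 59.84 kN/m
Arm = H / 3 = 4 / 3 = 1.3333 m
Mo = Pa * arm = Pa * H / 3 = 59.84 * 4 / 3 = 79.7867 kN-m/m

79.7867 kN-m/m


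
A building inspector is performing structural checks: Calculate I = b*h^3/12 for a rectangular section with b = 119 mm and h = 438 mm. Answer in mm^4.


I = b * h^3 / 12
= 119 * 438^3 / 12
= 119 * 84027672 / 12
= 833274414.0 mm^4

833274414.0 mm^4


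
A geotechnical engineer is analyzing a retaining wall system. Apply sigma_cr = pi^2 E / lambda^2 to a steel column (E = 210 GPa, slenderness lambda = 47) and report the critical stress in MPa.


sigma_cr = pi^2 * E / lambda^2
= 9.8696 * 210000.0 / 47^2
= 9.8696 * 210000.0 / 2209
= 938.2603 MPa

938.2603 MPa


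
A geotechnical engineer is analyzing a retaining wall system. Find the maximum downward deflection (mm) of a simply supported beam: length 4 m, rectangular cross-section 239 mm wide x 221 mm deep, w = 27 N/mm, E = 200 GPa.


I = 239 * 221^3 / 12 = 214977731.58 mm^4
L = 4000.0 mm, w = 27 N/mm, E = 200000.0 MPa
delta = 5 * w * L^4 / (384 * E * I)
= 5 * 27 * 4000.0^4 / (384 * 200000.0 * 214977731.58)
= 2.0932 mm

2.0932 mm


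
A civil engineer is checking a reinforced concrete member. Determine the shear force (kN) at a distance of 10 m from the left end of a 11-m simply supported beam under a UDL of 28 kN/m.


R_A = w * L / 2 = 28 * 11 / 2 = 154.0 kN
V(x) = R_A - w * x = 154.0 - 28 * 10
= -126.0 kN

-126.0 kN


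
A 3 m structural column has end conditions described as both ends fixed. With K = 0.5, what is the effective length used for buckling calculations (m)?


L_eff = K * L
= 0.5 * 3
= 1.5 m

1.5 m


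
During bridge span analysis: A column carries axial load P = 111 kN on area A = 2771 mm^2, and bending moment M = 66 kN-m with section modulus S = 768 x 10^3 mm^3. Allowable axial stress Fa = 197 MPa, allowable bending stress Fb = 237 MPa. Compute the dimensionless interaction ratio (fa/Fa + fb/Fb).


f_a = P / A = 111000.0 / 2771 = 40.0577 MPa
f_b = M / S = 66000000.0 / 768000.0 = 85.9375 MPa
Ratio = f_a / Fa + f_b / Fb
= 40.0577 / 197 + 85.9375 / 237
= 0.5659 (dimensionless)

0.5659 (dimensionless)


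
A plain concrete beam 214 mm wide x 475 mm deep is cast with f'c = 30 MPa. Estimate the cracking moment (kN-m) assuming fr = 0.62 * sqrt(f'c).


fr = 0.62 * sqrt(30) = 0.62 * 5.4772 = 3.3959 MPa
I = 214 * 475^3 / 12 = 1911231770.83 mm^4
y_t = 237.5 mm
M_cr = fr * I / y_t = 3.3959 * 1911231770.83 / 237.5 N-mm
= 27.3276 kN-m

27.3276 kN-m


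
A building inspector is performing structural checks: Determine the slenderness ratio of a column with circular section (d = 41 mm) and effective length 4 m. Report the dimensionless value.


Radius of gyration r = d / 4 = 41 / 4 = 10.25 mm
L_eff = 4000.0 mm
Slenderness ratio = L / r = 4000.0 / 10.25 = 390.24 (dimensionless)

390.24 (dimensionless)


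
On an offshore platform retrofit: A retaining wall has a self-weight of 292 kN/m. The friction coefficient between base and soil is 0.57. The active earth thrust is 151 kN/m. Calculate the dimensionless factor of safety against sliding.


Resisting force = mu * W = 0.57 * 292 = 166.44 kN/m
FOS = Resisting / Driving = 166.44 / 151
= 1.1023 (dimensionless)

1.1023 (dimensionless)


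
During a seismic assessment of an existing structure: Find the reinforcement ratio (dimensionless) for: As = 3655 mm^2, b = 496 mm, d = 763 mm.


rho = As / (b * d)
= 3655 / (496 * 763)
= 3655 / 378448
= 0.009658 (dimensionless)

0.009658 (dimensionless)


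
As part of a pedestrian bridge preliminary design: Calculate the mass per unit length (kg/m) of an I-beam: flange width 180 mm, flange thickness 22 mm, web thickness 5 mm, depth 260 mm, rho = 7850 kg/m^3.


A_flanges = 2 * 180 * 22 = 7920 mm^2
A_web = (260 - 2 * 22) * 5 = 1080 mm^2
A_total = 7920 + 1080 = 9000 mm^2 = 0.009000 m^2
Weight = rho * A = 7850 * 0.009000 = 70.65 kg/m

70.65 kg/m


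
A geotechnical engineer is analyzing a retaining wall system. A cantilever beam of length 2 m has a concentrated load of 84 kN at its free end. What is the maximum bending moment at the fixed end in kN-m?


For a cantilever with a point load at the free end:
M_max = P * L = 84 * 2 = 168 kN-m

168 kN-m


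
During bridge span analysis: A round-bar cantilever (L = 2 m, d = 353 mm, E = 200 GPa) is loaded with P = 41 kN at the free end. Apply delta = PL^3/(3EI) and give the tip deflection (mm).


I = pi * d^4 / 64 = pi * 353^4 / 64 = 762199606.57 mm^4
L = 2000.0 mm, P = 41000.0 N, E = 200000.0 MPa
delta = P * L^3 / (3 * E * I)
= 41000.0 * 2000.0^3 / (3 * 200000.0 * 762199606.57)
= 0.7172 mm

0.7172 mm


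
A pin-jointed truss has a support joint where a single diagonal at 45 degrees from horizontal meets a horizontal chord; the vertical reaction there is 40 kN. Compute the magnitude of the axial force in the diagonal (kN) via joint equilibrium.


At the joint, only the diagonal has a vertical component, so vertical equilibrium gives:
F * sin(45) = 40
F = 40 / sin(45)
= 40 / 0.707107
= 56.57 kN

56.57 kN


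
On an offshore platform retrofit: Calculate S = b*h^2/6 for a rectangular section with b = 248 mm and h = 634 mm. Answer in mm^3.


S = b * h^2 / 6
= 248 * 634^2 / 6
= 248 * 401956 / 6
= 16614181.33 mm^3

16614181.33 mm^3


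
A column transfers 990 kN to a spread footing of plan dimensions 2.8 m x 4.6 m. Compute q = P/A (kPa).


A = 2.8 * 4.6 = 12.88 m^2
q = P / A = 990 / 12.88
= 76.8634 kPa

76.8634 kPa


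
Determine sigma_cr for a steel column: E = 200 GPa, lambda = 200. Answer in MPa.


sigma_cr = pi^2 * E / lambda^2
= 9.8696 * 200000.0 / 200^2
= 9.8696 * 200000.0 / 40000
= 49.348 MPa

49.348 MPa


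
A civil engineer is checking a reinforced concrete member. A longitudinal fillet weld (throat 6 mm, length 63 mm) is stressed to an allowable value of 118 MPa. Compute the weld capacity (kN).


Strength = throat * length * allowable stress
= 6 * 63 * 118 N
= 44604 N
= 44.6 kN

44.6 kN


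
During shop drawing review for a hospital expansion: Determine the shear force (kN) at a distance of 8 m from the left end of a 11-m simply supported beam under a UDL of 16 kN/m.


R_A = w * L / 2 = 16 * 11 / 2 = 88.0 kN
V(x) = R_A - w * x = 88.0 - 16 * 8
= -40.0 kN

-40.0 kN


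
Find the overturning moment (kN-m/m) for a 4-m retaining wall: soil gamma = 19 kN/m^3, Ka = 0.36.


Pa = 0.5 * Ka * gamma * H^2
= 0.5 * 0.36 * 19 * 4^2
= 54.72 kN/m
Arm = H / 3 = 4 / 3 = 1.3333 m
Mo = Pa * arm = Pa * H / 3 = 54.72 * 4 / 3 = 72.96 kN-m/m

72.96 kN-m/m


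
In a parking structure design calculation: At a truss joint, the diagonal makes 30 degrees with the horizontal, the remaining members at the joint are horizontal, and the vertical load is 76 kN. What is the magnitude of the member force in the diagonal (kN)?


At the joint, only the diagonal has a vertical component, so vertical equilibrium gives:
F * sin(30) = 76
F = 76 / sin(30)
= 76 / 0.5
= 152.0 kN

152.0 kN


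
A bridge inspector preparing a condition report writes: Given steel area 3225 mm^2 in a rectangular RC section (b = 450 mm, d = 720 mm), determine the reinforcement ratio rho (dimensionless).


rho = As / (b * d)
= 3225 / (450 * 720)
= 3225 / 324000
= 0.009954 (dimensionless)

0.009954 (dimensionless)


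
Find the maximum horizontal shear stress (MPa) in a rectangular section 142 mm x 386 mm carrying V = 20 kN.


A = b * h = 142 * 386 = 54812 mm^2
V = 20 kN = 20000.0 N
tau_max = 1.5 * V / A = 1.5 * 20000.0 / 54812
= 0.5473 MPa

0.5473 MPa


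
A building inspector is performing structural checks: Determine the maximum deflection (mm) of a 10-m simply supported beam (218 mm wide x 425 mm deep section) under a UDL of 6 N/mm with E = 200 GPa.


I = 218 * 425^3 / 12 = 1394575520.83 mm^4
L = 10000.0 mm, w = 6 N/mm, E = 200000.0 MPa
delta = 5 * w * L^4 / (384 * E * I)
= 5 * 6 * 10000.0^4 / (384 * 200000.0 * 1394575520.83)
= 2.801 mm

2.801 mm


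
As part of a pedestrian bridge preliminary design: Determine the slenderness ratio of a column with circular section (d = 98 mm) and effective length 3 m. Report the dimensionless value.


Radius of gyration r = d / 4 = 98 / 4 = 24.5 mm
L_eff = 3000.0 mm
Slenderness ratio = L / r = 3000.0 / 24.5 = 122.45 (dimensionless)

122.45 (dimensionless)


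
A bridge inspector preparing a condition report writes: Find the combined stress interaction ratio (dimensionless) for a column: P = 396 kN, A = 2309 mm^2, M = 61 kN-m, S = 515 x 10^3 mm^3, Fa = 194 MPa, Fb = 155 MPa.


f_a = P / A = 396000.0 / 2309 = 171.5028 MPa
f_b = M / S = 61000000.0 / 515000.0 = 118.4466 MPa
Ratio = f_a / Fa + f_b / Fb
= 171.5028 / 194 + 118.4466 / 155
= 1.6482 (dimensionless)

1.6482 (dimensionless)


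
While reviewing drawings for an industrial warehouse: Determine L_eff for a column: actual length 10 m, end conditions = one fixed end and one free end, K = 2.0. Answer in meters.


L_eff = K * L
= 2.0 * 10
= 20.0 m

20.0 m


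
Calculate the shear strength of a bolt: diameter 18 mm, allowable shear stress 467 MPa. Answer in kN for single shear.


A = pi * d^2 / 4 = pi * 18^2 / 4 = 254.469 mm^2
V = f_v * A / 1000 = 467 * 254.469 / 1000
= 118.837 kN

118.837 kN


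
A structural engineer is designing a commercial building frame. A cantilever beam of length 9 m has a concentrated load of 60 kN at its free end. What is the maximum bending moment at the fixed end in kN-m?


For a cantilever with a point load at the free end:
M_max = P * L = 60 * 9 = 540 kN-m

540 kN-m


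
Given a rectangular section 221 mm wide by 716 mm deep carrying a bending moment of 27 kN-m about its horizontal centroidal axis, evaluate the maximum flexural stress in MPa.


I = b * h^3 / 12 = 221 * 716^3 / 12 = 6760052901.33 mm^4
y = h / 2 = 716 / 2 = 358.0 mm
M = 27 kN-m = 27000000.0 N-mm
sigma = M * y / I = 27000000.0 * 358.0 / 6760052901.33
= 1.43 MPa

1.43 MPa


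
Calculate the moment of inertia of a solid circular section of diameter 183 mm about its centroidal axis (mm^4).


r = d / 2 = 183 / 2 = 91.5 mm
I = pi * r^4 / 4 = pi * 91.5^4 / 4
= 55052146.59 mm^4

55052146.59 mm^4


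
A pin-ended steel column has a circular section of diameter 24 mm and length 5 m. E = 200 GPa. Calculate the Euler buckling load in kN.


I = pi * d^4 / 64 = 16286.02 mm^4
L = 5000.0 mm
P_cr = pi^2 * E * I / L^2
= 9.8696 * 200000.0 * 16286.02 / 5000.0^2
= 1285.89 N = 1.2859 kN

1.2859 kN


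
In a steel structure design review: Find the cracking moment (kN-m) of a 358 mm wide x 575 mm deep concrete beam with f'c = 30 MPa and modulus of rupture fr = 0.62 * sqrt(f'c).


fr = 0.62 * sqrt(30) = 0.62 * 5.4772 = 3.3959 MPa
I = 358 * 575^3 / 12 = 5671596354.17 mm^4
y_t = 287.5 mm
M_cr = fr * I / y_t = 3.3959 * 5671596354.17 / 287.5 N-mm
= 66.9915 kN-m

66.9915 kN-m


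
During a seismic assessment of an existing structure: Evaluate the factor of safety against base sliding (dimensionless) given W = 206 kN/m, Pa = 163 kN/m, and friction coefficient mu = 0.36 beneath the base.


Resisting force = mu * W = 0.36 * 206 = 74.16 kN/m
FOS = Resisting / Driving = 74.16 / 163
= 0.455 (dimensionless)

0.455 (dimensionless)


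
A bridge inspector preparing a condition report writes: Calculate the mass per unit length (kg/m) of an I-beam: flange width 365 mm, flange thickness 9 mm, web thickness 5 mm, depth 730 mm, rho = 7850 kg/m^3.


A_flanges = 2 * 365 * 9 = 6570 mm^2
A_web = (730 - 2 * 9) * 5 = 3560 mm^2
A_total = 6570 + 3560 = 10130 mm^2 = 0.010130 m^2
Weight = rho * A = 7850 * 0.010130 = 79.5205 kg/m

79.5205 kg/m


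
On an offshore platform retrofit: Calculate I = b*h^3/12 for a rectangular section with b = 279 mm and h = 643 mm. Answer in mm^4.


I = b * h^3 / 12
= 279 * 643^3 / 12
= 279 * 265847707 / 12
= 6180959187.75 mm^4

6180959187.75 mm^4


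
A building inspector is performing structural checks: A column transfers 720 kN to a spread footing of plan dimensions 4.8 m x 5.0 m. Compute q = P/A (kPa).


A = 4.8 * 5.0 = 24.0 m^2
q = P / A = 720 / 24.0
= 30.0 kPa

30.0 kPa


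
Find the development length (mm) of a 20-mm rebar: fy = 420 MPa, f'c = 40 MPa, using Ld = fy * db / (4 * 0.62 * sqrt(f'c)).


Ld = (fy * db) / (4 * 0.62 * sqrt(f'c))
= (420 * 20) / (4 * 0.62 * sqrt(40))
= 8400 / 15.6849
= 535.55 mm

535.55 mm


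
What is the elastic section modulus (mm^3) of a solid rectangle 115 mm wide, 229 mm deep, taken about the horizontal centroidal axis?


S = b * h^2 / 6
= 115 * 229^2 / 6
= 115 * 52441 / 6
= 1005119.17 mm^3

1005119.17 mm^3


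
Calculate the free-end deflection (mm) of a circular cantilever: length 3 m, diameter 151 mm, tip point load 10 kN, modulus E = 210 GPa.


I = pi * d^4 / 64 = pi * 151^4 / 64 = 25519824.76 mm^4
L = 3000.0 mm, P = 10000.0 N, E = 210000.0 MPa
delta = P * L^3 / (3 * E * I)
= 10000.0 * 3000.0^3 / (3 * 210000.0 * 25519824.76)
= 16.7937 mm

16.7937 mm


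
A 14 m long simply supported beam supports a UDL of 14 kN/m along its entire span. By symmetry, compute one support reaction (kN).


Total load = w * L = 14 * 14 = 196 kN
By symmetry, each reaction R = total / 2 = 196 / 2 = 98.0 kN

98.0 kN


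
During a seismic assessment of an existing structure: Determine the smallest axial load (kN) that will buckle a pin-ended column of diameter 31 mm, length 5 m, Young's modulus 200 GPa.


I = pi * d^4 / 64 = 45333.23 mm^4
L = 5000.0 mm
P_cr = pi^2 * E * I / L^2
= 9.8696 * 200000.0 * 45333.23 / 5000.0^2
= 3579.37 N = 3.5794 kN

3.5794 kN


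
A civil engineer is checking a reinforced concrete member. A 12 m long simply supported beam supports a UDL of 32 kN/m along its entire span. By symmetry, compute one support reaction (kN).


Total load = w * L = 32 * 12 = 384 kN
By symmetry, each reaction R = total / 2 = 384 / 2 = 192.0 kN

192.0 kN


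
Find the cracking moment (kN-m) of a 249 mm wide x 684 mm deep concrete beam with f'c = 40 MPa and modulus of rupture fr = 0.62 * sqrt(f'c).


fr = 0.62 * sqrt(40) = 0.62 * 6.3246 = 3.9212 MPa
I = 249 * 684^3 / 12 = 6640280208.0 mm^4
y_t = 342.0 mm
M_cr = fr * I / y_t = 3.9212 * 6640280208.0 / 342.0 N-mm
= 76.1346 kN-m

76.1346 kN-m


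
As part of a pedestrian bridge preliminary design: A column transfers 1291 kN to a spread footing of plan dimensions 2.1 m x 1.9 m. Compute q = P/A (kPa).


A = 2.1 * 1.9 = 3.99 m^2
q = P / A = 1291 / 3.99
= 323.5589 kPa

323.5589 kPa


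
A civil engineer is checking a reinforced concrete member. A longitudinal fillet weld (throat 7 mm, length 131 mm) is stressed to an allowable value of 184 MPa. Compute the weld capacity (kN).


Strength = throat * length * allowable stress
= 7 * 131 * 184 N
= 168728 N
= 168.73 kN

168.73 kN


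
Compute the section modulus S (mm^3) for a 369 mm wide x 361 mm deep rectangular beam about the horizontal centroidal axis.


S = b * h^2 / 6
= 369 * 361^2 / 6
= 369 * 130321 / 6
= 8014741.5 mm^3

8014741.5 mm^3


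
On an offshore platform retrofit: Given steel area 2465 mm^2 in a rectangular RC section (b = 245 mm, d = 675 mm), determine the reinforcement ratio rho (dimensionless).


rho = As / (b * d)
= 2465 / (245 * 675)
= 2465 / 165375
= 0.014906 (dimensionless)

0.014906 (dimensionless)


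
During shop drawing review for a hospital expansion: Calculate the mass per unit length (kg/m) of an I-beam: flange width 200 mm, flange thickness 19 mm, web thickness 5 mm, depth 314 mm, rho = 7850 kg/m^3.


A_flanges = 2 * 200 * 19 = 7600 mm^2
A_web = (314 - 2 * 19) * 5 = 1380 mm^2
A_total = 7600 + 1380 = 8980 mm^2 = 0.008980 m^2
Weight = rho * A = 7850 * 0.008980 = 70.493 kg/m

70.493 kg/m


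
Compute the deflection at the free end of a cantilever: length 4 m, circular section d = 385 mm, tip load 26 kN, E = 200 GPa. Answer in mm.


I = pi * d^4 / 64 = pi * 385^4 / 64 = 1078481790.6 mm^4
L = 4000.0 mm, P = 26000.0 N, E = 200000.0 MPa
delta = P * L^3 / (3 * E * I)
= 26000.0 * 4000.0^3 / (3 * 200000.0 * 1078481790.6)
= 2.5715 mm

2.5715 mm


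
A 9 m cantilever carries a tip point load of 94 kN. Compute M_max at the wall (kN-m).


For a cantilever with a point load at the free end:
M_max = P * L = 94 * 9 = 846 kN-m

846 kN-m


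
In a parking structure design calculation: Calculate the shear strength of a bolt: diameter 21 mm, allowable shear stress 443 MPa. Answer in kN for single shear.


A = pi * d^2 / 4 = pi * 21^2 / 4 = 346.3606 mm^2
V = f_v * A / 1000 = 443 * 346.3606 / 1000
= 153.4377 kN

153.4377 kN


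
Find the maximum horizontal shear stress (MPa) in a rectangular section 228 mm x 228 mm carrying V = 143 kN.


A = b * h = 228 * 228 = 51984 mm^2
V = 143 kN = 143000.0 N
tau_max = 1.5 * V / A = 1.5 * 143000.0 / 51984
= 4.1263 MPa

4.1263 MPa


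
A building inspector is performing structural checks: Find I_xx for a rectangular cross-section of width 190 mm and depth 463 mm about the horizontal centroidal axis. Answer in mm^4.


I = b * h^3 / 12
= 190 * 463^3 / 12
= 190 * 99252847 / 12
= 1571503410.83 mm^4

1571503410.83 mm^4


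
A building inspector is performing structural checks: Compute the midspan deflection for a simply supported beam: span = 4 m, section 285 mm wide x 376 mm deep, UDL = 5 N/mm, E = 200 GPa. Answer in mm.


I = 285 * 376^3 / 12 = 1262487680.0 mm^4
L = 4000.0 mm, w = 5 N/mm, E = 200000.0 MPa
delta = 5 * w * L^4 / (384 * E * I)
= 5 * 5 * 4000.0^4 / (384 * 200000.0 * 1262487680.0)
= 0.066 mm

0.066 mm


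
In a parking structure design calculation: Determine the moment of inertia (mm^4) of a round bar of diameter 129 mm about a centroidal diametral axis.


r = d / 2 = 129 / 2 = 64.5 mm
I = pi * r^4 / 4 = pi * 64.5^4 / 4
= 13593420.13 mm^4

13593420.13 mm^4


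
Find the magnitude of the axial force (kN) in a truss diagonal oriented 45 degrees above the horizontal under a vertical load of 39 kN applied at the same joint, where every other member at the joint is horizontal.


At the joint, only the diagonal has a vertical component, so vertical equilibrium gives:
F * sin(45) = 39
F = 39 / sin(45)
= 39 / 0.707107
= 55.15 kN

55.15 kN


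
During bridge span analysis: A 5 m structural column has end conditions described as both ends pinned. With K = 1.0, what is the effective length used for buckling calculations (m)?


L_eff = K * L
= 1.0 * 5
= 5.0 m

5.0 m


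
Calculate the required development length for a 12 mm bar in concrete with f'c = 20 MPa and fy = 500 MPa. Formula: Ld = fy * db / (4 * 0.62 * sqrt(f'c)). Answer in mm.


Ld = (fy * db) / (4 * 0.62 * sqrt(f'c))
= (500 * 12) / (4 * 0.62 * sqrt(20))
= 6000 / 11.0909
= 540.98 mm

540.98 mm


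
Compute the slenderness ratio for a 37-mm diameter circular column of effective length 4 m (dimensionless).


Radius of gyration r = d / 4 = 37 / 4 = 9.25 mm
L_eff = 4000.0 mm
Slenderness ratio = L / r = 4000.0 / 9.25 = 432.43 (dimensionless)

432.43 (dimensionless)


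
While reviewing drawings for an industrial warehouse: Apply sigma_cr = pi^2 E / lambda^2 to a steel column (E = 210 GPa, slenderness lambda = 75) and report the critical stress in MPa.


sigma_cr = pi^2 * E / lambda^2
= 9.8696 * 210000.0 / 75^2
= 9.8696 * 210000.0 / 5625
= 368.4652 MPa

368.4652 MPa


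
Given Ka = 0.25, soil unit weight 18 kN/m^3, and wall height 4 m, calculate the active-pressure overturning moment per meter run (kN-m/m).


Pa = 0.5 * Ka * gamma * H^2
= 0.5 * 0.25 * 18 * 4^2
= 36.0 kN/m
Arm = H / 3 = 4 / 3 = 1.3333 m
Mo = Pa * arm = Pa * H / 3 = 36.0 * 4 / 3 = 48.0 kN-m/m

48.0 kN-m/m


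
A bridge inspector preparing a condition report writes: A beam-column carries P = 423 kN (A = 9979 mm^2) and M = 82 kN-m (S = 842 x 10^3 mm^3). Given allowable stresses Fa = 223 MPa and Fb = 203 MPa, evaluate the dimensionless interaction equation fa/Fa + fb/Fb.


f_a = P / A = 423000.0 / 9979 = 42.389 MPa
f_b = M / S = 82000000.0 / 842000.0 = 97.3872 MPa
Ratio = f_a / Fa + f_b / Fb
= 42.389 / 223 + 97.3872 / 203
= 0.6698 (dimensionless)

0.6698 (dimensionless)


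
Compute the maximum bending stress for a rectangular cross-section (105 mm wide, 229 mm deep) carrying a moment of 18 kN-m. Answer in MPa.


I = b * h^3 / 12 = 105 * 229^3 / 12 = 105078653.75 mm^4
y = h / 2 = 229 / 2 = 114.5 mm
M = 18 kN-m = 18000000.0 N-mm
sigma = M * y / I = 18000000.0 * 114.5 / 105078653.75
= 19.61 MPa

19.61 MPa


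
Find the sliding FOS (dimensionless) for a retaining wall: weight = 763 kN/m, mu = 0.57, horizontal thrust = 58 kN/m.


Resisting force = mu * W = 0.57 * 763 = 434.91 kN/m
FOS = Resisting / Driving = 434.91 / 58
= 7.4984 (dimensionless)

7.4984 (dimensionless)


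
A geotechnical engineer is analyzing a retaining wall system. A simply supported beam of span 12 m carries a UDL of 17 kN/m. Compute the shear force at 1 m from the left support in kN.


R_A = w * L / 2 = 17 * 12 / 2 = 102.0 kN
V(x) = R_A - w * x = 102.0 - 17 * 1
= 85.0 kN

85.0 kN


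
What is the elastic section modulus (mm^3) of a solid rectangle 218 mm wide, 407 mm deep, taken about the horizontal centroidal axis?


S = b * h^2 / 6
= 218 * 407^2 / 6
= 218 * 165649 / 6
= 6018580.33 mm^3

6018580.33 mm^3


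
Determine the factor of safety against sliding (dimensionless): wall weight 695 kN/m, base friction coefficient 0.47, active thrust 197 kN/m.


Resisting force = mu * W = 0.47 * 695 = 326.65 kN/m
FOS = Resisting / Driving = 326.65 / 197
= 1.6581 (dimensionless)

1.6581 (dimensionless)


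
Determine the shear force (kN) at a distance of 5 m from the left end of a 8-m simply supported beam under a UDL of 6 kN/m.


R_A = w * L / 2 = 6 * 8 / 2 = 24.0 kN
V(x) = R_A - w * x = 24.0 - 6 * 5
= -6.0 kN

-6.0 kN


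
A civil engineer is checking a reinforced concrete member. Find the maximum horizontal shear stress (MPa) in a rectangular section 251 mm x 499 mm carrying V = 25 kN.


A = b * h = 251 * 499 = 125249 mm^2
V = 25 kN = 25000.0 N
tau_max = 1.5 * V / A = 1.5 * 25000.0 / 125249
= 0.2994 MPa

0.2994 MPa


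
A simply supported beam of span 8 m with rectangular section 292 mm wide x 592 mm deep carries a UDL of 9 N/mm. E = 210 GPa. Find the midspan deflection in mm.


I = 292 * 592^3 / 12 = 5048550741.33 mm^4
L = 8000.0 mm, w = 9 N/mm, E = 210000.0 MPa
delta = 5 * w * L^4 / (384 * E * I)
= 5 * 9 * 8000.0^4 / (384 * 210000.0 * 5048550741.33)
= 0.4527 mm

0.4527 mm


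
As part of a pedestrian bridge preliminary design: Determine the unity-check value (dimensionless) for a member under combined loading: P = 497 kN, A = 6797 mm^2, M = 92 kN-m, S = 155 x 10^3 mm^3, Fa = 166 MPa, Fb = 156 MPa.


f_a = P / A = 497000.0 / 6797 = 73.1205 MPa
f_b = M / S = 92000000.0 / 155000.0 = 593.5484 MPa
Ratio = f_a / Fa + f_b / Fb
= 73.1205 / 166 + 593.5484 / 156
= 4.2453 (dimensionless)

4.2453 (dimensionless)


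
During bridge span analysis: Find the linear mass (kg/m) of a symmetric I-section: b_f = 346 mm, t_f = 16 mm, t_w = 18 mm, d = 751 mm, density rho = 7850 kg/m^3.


A_flanges = 2 * 346 * 16 = 11072 mm^2
A_web = (751 - 2 * 16) * 18 = 12942 mm^2
A_total = 11072 + 12942 = 24014 mm^2 = 0.024014 m^2
Weight = rho * A = 7850 * 0.024014 = 188.5099 kg/m

188.5099 kg/m


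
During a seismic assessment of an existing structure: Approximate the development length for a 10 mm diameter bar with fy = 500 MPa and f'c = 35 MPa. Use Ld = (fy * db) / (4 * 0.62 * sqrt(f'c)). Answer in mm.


Ld = (fy * db) / (4 * 0.62 * sqrt(f'c))
= (500 * 10) / (4 * 0.62 * sqrt(35))
= 5000 / 14.6719
= 340.79 mm

340.79 mm


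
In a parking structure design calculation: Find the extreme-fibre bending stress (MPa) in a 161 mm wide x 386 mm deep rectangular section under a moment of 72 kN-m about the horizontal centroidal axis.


I = b * h^3 / 12 = 161 * 386^3 / 12 = 771625451.33 mm^4
y = h / 2 = 386 / 2 = 193.0 mm
M = 72 kN-m = 72000000.0 N-mm
sigma = M * y / I = 72000000.0 * 193.0 / 771625451.33
= 18.01 MPa

18.01 MPa


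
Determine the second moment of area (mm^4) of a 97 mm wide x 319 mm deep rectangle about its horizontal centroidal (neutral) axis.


I = b * h^3 / 12
= 97 * 319^3 / 12
= 97 * 32461759 / 12
= 262399218.58 mm^4

262399218.58 mm^4


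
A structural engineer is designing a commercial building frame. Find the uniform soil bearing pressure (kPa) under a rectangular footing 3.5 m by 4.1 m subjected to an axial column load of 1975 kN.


A = 3.5 * 4.1 = 14.35 m^2
q = P / A = 1975 / 14.35
= 137.6307 kPa

137.6307 kPa


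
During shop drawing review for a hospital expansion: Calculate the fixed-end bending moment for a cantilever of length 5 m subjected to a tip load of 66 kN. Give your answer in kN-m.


For a cantilever with a point load at the free end:
M_max = P * L = 66 * 5 = 330 kN-m

330 kN-m


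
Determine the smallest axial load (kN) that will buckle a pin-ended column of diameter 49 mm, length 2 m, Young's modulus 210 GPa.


I = pi * d^4 / 64 = 282979.01 mm^4
L = 2000.0 mm
P_cr = pi^2 * E * I / L^2
= 9.8696 * 210000.0 * 282979.01 / 2000.0^2
= 146626.77 N = 146.6268 kN

146.6268 kN


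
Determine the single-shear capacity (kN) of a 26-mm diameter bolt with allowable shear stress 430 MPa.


A = pi * d^2 / 4 = pi * 26^2 / 4 = 530.9292 mm^2
V = f_v * A / 1000 = 430 * 530.9292 / 1000
= 228.2995 kN

228.2995 kN


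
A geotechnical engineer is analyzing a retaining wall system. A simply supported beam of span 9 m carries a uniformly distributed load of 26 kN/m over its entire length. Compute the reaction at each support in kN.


Total load = w * L = 26 * 9 = 234 kN
By symmetry, each reaction R = total / 2 = 234 / 2 = 117.0 kN

117.0 kN


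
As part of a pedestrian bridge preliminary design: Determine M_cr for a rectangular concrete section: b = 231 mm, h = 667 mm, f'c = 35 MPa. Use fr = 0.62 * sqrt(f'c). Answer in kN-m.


fr = 0.62 * sqrt(35) = 0.62 * 5.9161 = 3.668 MPa
I = 231 * 667^3 / 12 = 5712263537.75 mm^4
y_t = 333.5 mm
M_cr = fr * I / y_t = 3.668 * 5712263537.75 / 333.5 N-mm
= 62.8258 kN-m

62.8258 kN-m


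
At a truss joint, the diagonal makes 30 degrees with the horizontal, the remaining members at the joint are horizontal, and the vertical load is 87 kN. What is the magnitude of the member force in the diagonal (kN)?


At the joint, only the diagonal has a vertical component, so vertical equilibrium gives:
F * sin(30) = 87
F = 87 / sin(30)
= 87 / 0.5
= 174.0 kN

174.0 kN
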